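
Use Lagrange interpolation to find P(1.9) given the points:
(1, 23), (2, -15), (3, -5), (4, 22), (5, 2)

Lagrange interpolation formula:
P(x) = Σ yᵢ × Lᵢ(x)
where Lᵢ(x) = Π_{j≠i} (x - xⱼ)/(xᵢ - xⱼ)

L_0(1.9) = (1.9 - 2)/(1 - 2) × (1.9 - 3)/(1 - 3) × (1.9 - 4)/(1 - 4) × (1.9 - 5)/(1 - 5) = 0.029838
L_1(1.9) = (1.9 - 1)/(2 - 1) × (1.9 - 3)/(2 - 3) × (1.9 - 4)/(2 - 4) × (1.9 - 5)/(2 - 5) = 1.074150
L_2(1.9) = (1.9 - 1)/(3 - 1) × (1.9 - 2)/(3 - 2) × (1.9 - 4)/(3 - 4) × (1.9 - 5)/(3 - 5) = -0.146475
L_3(1.9) = (1.9 - 1)/(4 - 1) × (1.9 - 2)/(4 - 2) × (1.9 - 3)/(4 - 3) × (1.9 - 5)/(4 - 5) = 0.051150
L_4(1.9) = (1.9 - 1)/(5 - 1) × (1.9 - 2)/(5 - 2) × (1.9 - 3)/(5 - 3) × (1.9 - 4)/(5 - 4) = -0.008663

P(1.9) = 23×L_0(1.9) + (-15)×L_1(1.9) + (-5)×L_2(1.9) + 22×L_3(1.9) + 2×L_4(1.9)
P(1.9) = -13.585637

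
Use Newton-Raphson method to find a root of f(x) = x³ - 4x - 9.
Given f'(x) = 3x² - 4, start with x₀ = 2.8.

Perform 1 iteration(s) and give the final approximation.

f(x) = x³ - 4x - 9
f'(x) = 3x² - 4
x₀ = 2.8

Newton-Raphson formula: x_{n+1} = x_n - f(x_n)/f'(x_n)

Iteration 1:
  f(2.800000) = 1.752000
  f'(2.800000) = 19.520000
  x_1 = 2.800000 - 1.752000/19.520000 = 2.710246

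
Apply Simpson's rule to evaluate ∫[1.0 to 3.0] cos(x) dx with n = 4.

f(x) = cos(x)
a = 1.0, b = 3.0, n = 4
h = (b - a)/n = 0.500000

Simpson's rule: (h/3)[f(x₀) + 4f(x₁) + 2f(x₂) + ... + f(xₙ)]

x_0 = 1.0000, f(x_0) = 0.540302, coefficient = 1
x_1 = 1.5000, f(x_1) = 0.070737, coefficient = 4
x_2 = 2.0000, f(x_2) = -0.416147, coefficient = 2
x_3 = 2.5000, f(x_3) = -0.801144, coefficient = 4
x_4 = 3.0000, f(x_4) = -0.989992, coefficient = 1

I ≈ (0.500000/3) × -4.203610 = -0.700602
Exact value: -0.700351
Error: 0.000251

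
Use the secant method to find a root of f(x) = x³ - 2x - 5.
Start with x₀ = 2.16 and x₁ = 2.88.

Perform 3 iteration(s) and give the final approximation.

f(x) = x³ - 2x - 5
x₀ = 2.16, x₁ = 2.88

Secant formula: x_{n+1} = x_n - f(x_n)(x_n - x_{n-1})/(f(x_n) - f(x_{n-1}))

Iteration 1:
  f(2.160000) = 0.757696
  f(2.880000) = 13.127872
  x_2 = 2.880000 - 13.127872×(2.880000 - 2.160000)/(13.127872 - 0.757696)
       = 2.115899
Iteration 2:
  f(2.880000) = 13.127872
  f(2.115899) = 0.241139
  x_3 = 2.115899 - 0.241139×(2.115899 - 2.880000)/(0.241139 - 13.127872)
       = 2.101601
Iteration 3:
  f(2.115899) = 0.241139
  f(2.101601) = 0.078992
  x_4 = 2.101601 - 0.078992×(2.101601 - 2.115899)/(0.078992 - 0.241139)
       = 2.094635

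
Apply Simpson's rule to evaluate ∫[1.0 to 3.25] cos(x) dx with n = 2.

f(x) = cos(x)
a = 1.0, b = 3.25, n = 2
h = (b - a)/n = 1.125000

Simpson's rule: (h/3)[f(x₀) + 4f(x₁) + 2f(x₂) + ... + f(xₙ)]

x_0 = 1.0000, f(x_0) = 0.540302, coefficient = 1
x_1 = 2.1250, f(x_1) = -0.526266, coefficient = 4
x_2 = 3.2500, f(x_2) = -0.994130, coefficient = 1

I ≈ (1.125000/3) × -2.558893 = -0.959585
Exact value: -0.949666
Error: 0.009919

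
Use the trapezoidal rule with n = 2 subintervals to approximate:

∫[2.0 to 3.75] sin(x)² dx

f(x) = sin(x)²
a = 2.0, b = 3.75, n = 2
h = (b - a)/n = 0.875000

Trapezoidal rule: (h/2)[f(x₀) + 2f(x₁) + 2f(x₂) + ... + f(xₙ)]

x_0 = 2.0000, f(x_0) = 0.826822, coefficient = 1
x_1 = 2.8750, f(x_1) = 0.069404, coefficient = 2
x_2 = 3.7500, f(x_2) = 0.326682, coefficient = 1

I ≈ (0.875000/2) × 1.292312 = 0.565386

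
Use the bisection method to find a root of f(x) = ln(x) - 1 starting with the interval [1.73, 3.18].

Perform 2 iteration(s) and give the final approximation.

f(x) = ln(x) - 1
Initial interval: [1.73, 3.18]

Iteration 1:
  c_1 = (1.730000 + 3.180000)/2 = 2.455000
  f(c_1) = f(2.455000) = -0.101873
  f(a) × f(c) ≥ 0, new interval: [2.455000, 3.180000]
Iteration 2:
  c_2 = (2.455000 + 3.180000)/2 = 2.817500
  f(c_2) = f(2.817500) = 0.035850
  f(a) × f(c) < 0, new interval: [2.455000, 2.817500]

After 2 iteration(s), the approximation is c_2 = 2.817500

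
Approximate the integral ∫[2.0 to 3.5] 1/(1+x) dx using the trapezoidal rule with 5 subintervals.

f(x) = 1/(1+x)
a = 2.0, b = 3.5, n = 5
h = (b - a)/n = 0.300000

Trapezoidal rule: (h/2)[f(x₀) + 2f(x₁) + 2f(x₂) + ... + f(xₙ)]

x_0 = 2.0000, f(x_0) = 0.333333, coefficient = 1
x_1 = 2.3000, f(x_1) = 0.303030, coefficient = 2
x_2 = 2.6000, f(x_2) = 0.277778, coefficient = 2
x_3 = 2.9000, f(x_3) = 0.256410, coefficient = 2
x_4 = 3.2000, f(x_4) = 0.238095, coefficient = 2
x_5 = 3.5000, f(x_5) = 0.222222, coefficient = 1

I ≈ (0.300000/2) × 2.706183 = 0.405927
Exact value: 0.405465
Error: 0.000462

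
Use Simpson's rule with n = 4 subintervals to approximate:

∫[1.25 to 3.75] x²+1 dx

f(x) = x²+1
a = 1.25, b = 3.75, n = 4
h = (b - a)/n = 0.625000

Simpson's rule: (h/3)[f(x₀) + 4f(x₁) + 2f(x₂) + ... + f(xₙ)]

x_0 = 1.2500, f(x_0) = 2.562500, coefficient = 1
x_1 = 1.8750, f(x_1) = 4.515625, coefficient = 4
x_2 = 2.5000, f(x_2) = 7.250000, coefficient = 2
x_3 = 3.1250, f(x_3) = 10.765625, coefficient = 4
x_4 = 3.7500, f(x_4) = 15.062500, coefficient = 1

I ≈ (0.625000/3) × 93.250000 = 19.427083
Exact value: 19.427083
Error: 0.000000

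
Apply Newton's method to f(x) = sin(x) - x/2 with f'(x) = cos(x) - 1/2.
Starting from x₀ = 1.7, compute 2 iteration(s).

f(x) = sin(x) - x/2
f'(x) = cos(x) - 1/2
x₀ = 1.7

Newton-Raphson formula: x_{n+1} = x_n - f(x_n)/f'(x_n)

Iteration 1:
  f(1.700000) = 0.141665
  f'(1.700000) = -0.628844
  x_1 = 1.700000 - 0.141665/(-0.628844) = 1.925278
Iteration 2:
  f(1.925278) = -0.024812
  f'(1.925278) = -0.847104
  x_2 = 1.925278 - (-0.024812)/(-0.847104) = 1.895987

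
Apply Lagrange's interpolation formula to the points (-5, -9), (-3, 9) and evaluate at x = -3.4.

Lagrange interpolation formula:
P(x) = Σ yᵢ × Lᵢ(x)
where Lᵢ(x) = Π_{j≠i} (x - xⱼ)/(xᵢ - xⱼ)

L_0(-3.4) = (-3.4 - (-3))/(-5 - (-3)) = 0.200000
L_1(-3.4) = (-3.4 - (-5))/(-3 - (-5)) = 0.800000

P(-3.4) = (-9)×L_0(-3.4) + 9×L_1(-3.4)
P(-3.4) = 5.400000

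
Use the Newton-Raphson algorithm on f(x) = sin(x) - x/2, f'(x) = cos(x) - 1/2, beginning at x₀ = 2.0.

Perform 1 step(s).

f(x) = sin(x) - x/2
f'(x) = cos(x) - 1/2
x₀ = 2.0

Newton-Raphson formula: x_{n+1} = x_n - f(x_n)/f'(x_n)

Iteration 1:
  f(2.000000) = -0.090703
  f'(2.000000) = -0.916147
  x_1 = 2.000000 - (-0.090703)/(-0.916147) = 1.900996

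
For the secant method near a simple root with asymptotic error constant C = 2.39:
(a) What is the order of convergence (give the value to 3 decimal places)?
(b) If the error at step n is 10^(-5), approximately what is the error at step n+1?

(a) Secant method has superlinear convergence with order φ = (1+√5)/2 ≈ 1.618.
    This means |e_{n+1}| ≈ C|e_n|^1.618.

(b) With |e_n| = 10^(-5) and C = 2.39:
    |e_{n+1}| ≈ 2.39 × (10^(-5))^1.618 = 2.39 × 10^(-8.09)

(a) ≈ 1.618 (golden ratio); (b) |e_{n+1}| ≈ 1.942e-08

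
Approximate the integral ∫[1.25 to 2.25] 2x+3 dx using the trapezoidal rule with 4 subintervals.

f(x) = 2x+3
a = 1.25, b = 2.25, n = 4
h = (b - a)/n = 0.250000

Trapezoidal rule: (h/2)[f(x₀) + 2f(x₁) + 2f(x₂) + ... + f(xₙ)]

x_0 = 1.2500, f(x_0) = 5.500000, coefficient = 1
x_1 = 1.5000, f(x_1) = 6.000000, coefficient = 2
x_2 = 1.7500, f(x_2) = 6.500000, coefficient = 2
x_3 = 2.0000, f(x_3) = 7.000000, coefficient = 2
x_4 = 2.2500, f(x_4) = 7.500000, coefficient = 1

I ≈ (0.250000/2) × 52.000000 = 6.500000
Exact value: 6.500000
Error: 0.000000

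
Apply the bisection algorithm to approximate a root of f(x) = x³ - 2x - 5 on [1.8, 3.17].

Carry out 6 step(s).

f(x) = x³ - 2x - 5
Initial interval: [1.8, 3.17]

Iteration 1:
  c_1 = (1.800000 + 3.170000)/2 = 2.485000
  f(c_1) = f(2.485000) = 5.375434
  f(a) × f(c) < 0, new interval: [1.800000, 2.485000]
Iteration 2:
  c_2 = (1.800000 + 2.485000)/2 = 2.142500
  f(c_2) = f(2.142500) = 0.549731
  f(a) × f(c) < 0, new interval: [1.800000, 2.142500]
Iteration 3:
  c_3 = (1.800000 + 2.142500)/2 = 1.971250
  f(c_3) = f(1.971250) = -1.282564
  f(a) × f(c) ≥ 0, new interval: [1.971250, 2.142500]
Iteration 4:
  c_4 = (1.971250 + 2.142500)/2 = 2.056875
  f(c_4) = f(2.056875) = -0.411657
  f(a) × f(c) ≥ 0, new interval: [2.056875, 2.142500]
Iteration 5:
  c_5 = (2.056875 + 2.142500)/2 = 2.099687
  f(c_5) = f(2.099687) = 0.057491
  f(a) × f(c) < 0, new interval: [2.056875, 2.099687]
Iteration 6:
  c_6 = (2.056875 + 2.099687)/2 = 2.078281
  f(c_6) = f(2.078281) = -0.179940
  f(a) × f(c) ≥ 0, new interval: [2.078281, 2.099687]

After 6 iteration(s), the approximation is c_6 = 2.078281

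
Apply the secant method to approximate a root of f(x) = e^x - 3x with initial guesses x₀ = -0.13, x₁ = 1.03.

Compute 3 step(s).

f(x) = e^x - 3x
x₀ = -0.13, x₁ = 1.03

Secant formula: x_{n+1} = x_n - f(x_n)(x_n - x_{n-1})/(f(x_n) - f(x_{n-1}))

Iteration 1:
  f(-0.130000) = 1.268095
  f(1.030000) = -0.288934
  x_2 = 1.030000 - (-0.288934)×(1.030000 - (-0.130000))/(-0.288934 - 1.268095)
       = 0.814742
Iteration 2:
  f(1.030000) = -0.288934
  f(0.814742) = -0.185633
  x_3 = 0.814742 - (-0.185633)×(0.814742 - 1.030000)/(-0.185633 - (-0.288934))
       = 0.427922
Iteration 3:
  f(0.814742) = -0.185633
  f(0.427922) = 0.250301
  x_4 = 0.427922 - 0.250301×(0.427922 - 0.814742)/(0.250301 - (-0.185633))
       = 0.650023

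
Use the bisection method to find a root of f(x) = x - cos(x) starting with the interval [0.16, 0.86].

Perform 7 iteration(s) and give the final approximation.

f(x) = x - cos(x)
Initial interval: [0.16, 0.86]

Iteration 1:
  c_1 = (0.160000 + 0.860000)/2 = 0.510000
  f(c_1) = f(0.510000) = -0.362745
  f(a) × f(c) ≥ 0, new interval: [0.510000, 0.860000]
Iteration 2:
  c_2 = (0.510000 + 0.860000)/2 = 0.685000
  f(c_2) = f(0.685000) = -0.089419
  f(a) × f(c) ≥ 0, new interval: [0.685000, 0.860000]
Iteration 3:
  c_3 = (0.685000 + 0.860000)/2 = 0.772500
  f(c_3) = f(0.772500) = 0.056332
  f(a) × f(c) < 0, new interval: [0.685000, 0.772500]
Iteration 4:
  c_4 = (0.685000 + 0.772500)/2 = 0.728750
  f(c_4) = f(0.728750) = -0.017257
  f(a) × f(c) ≥ 0, new interval: [0.728750, 0.772500]
Iteration 5:
  c_5 = (0.728750 + 0.772500)/2 = 0.750625
  f(c_5) = f(0.750625) = 0.019362
  f(a) × f(c) < 0, new interval: [0.728750, 0.750625]
Iteration 6:
  c_6 = (0.728750 + 0.750625)/2 = 0.739688
  f(c_6) = f(0.739688) = 0.001008
  f(a) × f(c) < 0, new interval: [0.728750, 0.739688]
Iteration 7:
  c_7 = (0.728750 + 0.739688)/2 = 0.734219
  f(c_7) = f(0.734219) = -0.008136
  f(a) × f(c) ≥ 0, new interval: [0.734219, 0.739688]

After 7 iteration(s), the approximation is c_7 = 0.734219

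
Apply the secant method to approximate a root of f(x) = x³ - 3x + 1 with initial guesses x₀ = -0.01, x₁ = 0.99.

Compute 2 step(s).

f(x) = x³ - 3x + 1
x₀ = -0.01, x₁ = 0.99

Secant formula: x_{n+1} = x_n - f(x_n)(x_n - x_{n-1})/(f(x_n) - f(x_{n-1}))

Iteration 1:
  f(-0.010000) = 1.029999
  f(0.990000) = -0.999701
  x_2 = 0.990000 - (-0.999701)×(0.990000 - (-0.010000))/(-0.999701 - 1.029999)
       = 0.497464
Iteration 2:
  f(0.990000) = -0.999701
  f(0.497464) = -0.369284
  x_3 = 0.497464 - (-0.369284)×(0.497464 - 0.990000)/(-0.369284 - (-0.999701))
       = 0.208948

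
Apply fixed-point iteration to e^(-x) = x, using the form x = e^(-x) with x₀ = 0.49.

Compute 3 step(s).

Equation: e^(-x) = x
Fixed-point form: x = e^(-x)
x₀ = 0.49

x_1 = g(0.490000) = 0.612626
x_2 = g(0.612626) = 0.541926
x_3 = g(0.541926) = 0.581627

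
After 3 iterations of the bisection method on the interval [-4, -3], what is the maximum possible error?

Bisection error bound: |error| ≤ (b-a)/2^n
|error| ≤ (-3 - (-4))/2^3 = 1/2^3
|error| ≤ 0.1250000000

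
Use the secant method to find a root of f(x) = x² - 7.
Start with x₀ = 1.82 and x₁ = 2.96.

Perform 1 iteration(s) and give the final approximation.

f(x) = x² - 7
x₀ = 1.82, x₁ = 2.96

Secant formula: x_{n+1} = x_n - f(x_n)(x_n - x_{n-1})/(f(x_n) - f(x_{n-1}))

Iteration 1:
  f(1.820000) = -3.687600
  f(2.960000) = 1.761600
  x_2 = 2.960000 - 1.761600×(2.960000 - 1.820000)/(1.761600 - (-3.687600))
       = 2.591464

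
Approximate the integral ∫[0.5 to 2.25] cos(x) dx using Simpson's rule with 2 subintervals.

f(x) = cos(x)
a = 0.5, b = 2.25, n = 2
h = (b - a)/n = 0.875000

Simpson's rule: (h/3)[f(x₀) + 4f(x₁) + 2f(x₂) + ... + f(xₙ)]

x_0 = 0.5000, f(x_0) = 0.877583, coefficient = 1
x_1 = 1.3750, f(x_1) = 0.194548, coefficient = 4
x_2 = 2.2500, f(x_2) = -0.628174, coefficient = 1

I ≈ (0.875000/3) × 1.027600 = 0.299717
Exact value: 0.298648
Error: 0.001069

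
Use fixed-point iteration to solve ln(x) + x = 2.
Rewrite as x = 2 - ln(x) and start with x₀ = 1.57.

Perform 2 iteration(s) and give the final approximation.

Equation: ln(x) + x = 2
Fixed-point form: x = 2 - ln(x)
x₀ = 1.57

x_1 = g(1.570000) = 1.548924
x_2 = g(1.548924) = 1.562439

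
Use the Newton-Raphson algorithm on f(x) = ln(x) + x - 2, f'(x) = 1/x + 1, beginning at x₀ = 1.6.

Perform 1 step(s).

f(x) = ln(x) + x - 2
f'(x) = 1/x + 1
x₀ = 1.6

Newton-Raphson formula: x_{n+1} = x_n - f(x_n)/f'(x_n)

Iteration 1:
  f(1.600000) = 0.070004
  f'(1.600000) = 1.625000
  x_1 = 1.600000 - 0.070004/1.625000 = 1.556921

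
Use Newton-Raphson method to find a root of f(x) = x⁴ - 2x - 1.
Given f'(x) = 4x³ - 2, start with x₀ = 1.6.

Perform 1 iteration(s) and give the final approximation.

f(x) = x⁴ - 2x - 1
f'(x) = 4x³ - 2
x₀ = 1.6

Newton-Raphson formula: x_{n+1} = x_n - f(x_n)/f'(x_n)

Iteration 1:
  f(1.600000) = 2.353600
  f'(1.600000) = 14.384000
  x_1 = 1.600000 - 2.353600/14.384000 = 1.436374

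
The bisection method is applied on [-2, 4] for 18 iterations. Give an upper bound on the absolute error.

Bisection error bound: |error| ≤ (b-a)/2^n
|error| ≤ (4 - (-2))/2^18 = 6/2^18
|error| ≤ 0.0000228882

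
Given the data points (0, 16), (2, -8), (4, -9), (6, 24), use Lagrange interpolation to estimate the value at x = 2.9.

Lagrange interpolation formula:
P(x) = Σ yᵢ × Lᵢ(x)
where Lᵢ(x) = Π_{j≠i} (x - xⱼ)/(xᵢ - xⱼ)

L_0(2.9) = (2.9 - 2)/(0 - 2) × (2.9 - 4)/(0 - 4) × (2.9 - 6)/(0 - 6) = -0.063938
L_1(2.9) = (2.9 - 0)/(2 - 0) × (2.9 - 4)/(2 - 4) × (2.9 - 6)/(2 - 6) = 0.618062
L_2(2.9) = (2.9 - 0)/(4 - 0) × (2.9 - 2)/(4 - 2) × (2.9 - 6)/(4 - 6) = 0.505687
L_3(2.9) = (2.9 - 0)/(6 - 0) × (2.9 - 2)/(6 - 2) × (2.9 - 4)/(6 - 4) = -0.059812

P(2.9) = 16×L_0(2.9) + (-8)×L_1(2.9) + (-9)×L_2(2.9) + 24×L_3(2.9)
P(2.9) = -11.954187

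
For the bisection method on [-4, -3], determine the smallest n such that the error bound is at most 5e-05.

We need (b-a)/2^n ≤ 5e-05
(-3 - (-4))/2^n ≤ 5e-05
1/2^n ≤ 5e-05
2^n ≥ 20000
n ≥ log₂(20000) = 14.29
n ≥ 15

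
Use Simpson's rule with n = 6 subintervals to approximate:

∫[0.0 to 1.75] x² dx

f(x) = x²
a = 0.0, b = 1.75, n = 6
h = (b - a)/n = 0.291667

Simpson's rule: (h/3)[f(x₀) + 4f(x₁) + 2f(x₂) + ... + f(xₙ)]

x_0 = 0.0000, f(x_0) = 0.000000, coefficient = 1
x_1 = 0.2917, f(x_1) = 0.085069, coefficient = 4
x_2 = 0.5833, f(x_2) = 0.340278, coefficient = 2
x_3 = 0.8750, f(x_3) = 0.765625, coefficient = 4
x_4 = 1.1667, f(x_4) = 1.361111, coefficient = 2
x_5 = 1.4583, f(x_5) = 2.126736, coefficient = 4
x_6 = 1.7500, f(x_6) = 3.062500, coefficient = 1

I ≈ (0.291667/3) × 18.375000 = 1.786458
Exact value: 1.786458
Error: 0.000000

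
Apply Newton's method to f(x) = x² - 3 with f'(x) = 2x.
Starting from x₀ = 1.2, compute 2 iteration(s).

f(x) = x² - 3
f'(x) = 2x
x₀ = 1.2

Newton-Raphson formula: x_{n+1} = x_n - f(x_n)/f'(x_n)

Iteration 1:
  f(1.200000) = -1.560000
  f'(1.200000) = 2.400000
  x_1 = 1.200000 - (-1.560000)/2.400000 = 1.850000
Iteration 2:
  f(1.850000) = 0.422500
  f'(1.850000) = 3.700000
  x_2 = 1.850000 - 0.422500/3.700000 = 1.735811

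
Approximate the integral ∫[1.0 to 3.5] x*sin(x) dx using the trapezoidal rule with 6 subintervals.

f(x) = x*sin(x)
a = 1.0, b = 3.5, n = 6
h = (b - a)/n = 0.416667

Trapezoidal rule: (h/2)[f(x₀) + 2f(x₁) + 2f(x₂) + ... + f(xₙ)]

x_0 = 1.0000, f(x_0) = 0.841471, coefficient = 1
x_1 = 1.4167, f(x_1) = 1.399873, coefficient = 2
x_2 = 1.8333, f(x_2) = 1.770514, coefficient = 2
x_3 = 2.2500, f(x_3) = 1.750665, coefficient = 2
x_4 = 2.6667, f(x_4) = 1.219394, coefficient = 2
x_5 = 3.0833, f(x_5) = 0.179531, coefficient = 2
x_6 = 3.5000, f(x_6) = -1.227741, coefficient = 1

I ≈ (0.416667/2) × 12.253682 = 2.552850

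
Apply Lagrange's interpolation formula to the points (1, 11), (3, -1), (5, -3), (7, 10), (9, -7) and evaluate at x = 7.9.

Lagrange interpolation formula:
P(x) = Σ yᵢ × Lᵢ(x)
where Lᵢ(x) = Π_{j≠i} (x - xⱼ)/(xᵢ - xⱼ)

L_0(7.9) = (7.9 - 3)/(1 - 3) × (7.9 - 5)/(1 - 5) × (7.9 - 7)/(1 - 7) × (7.9 - 9)/(1 - 9) = -0.036635
L_1(7.9) = (7.9 - 1)/(3 - 1) × (7.9 - 5)/(3 - 5) × (7.9 - 7)/(3 - 7) × (7.9 - 9)/(3 - 9) = 0.206353
L_2(7.9) = (7.9 - 1)/(5 - 1) × (7.9 - 3)/(5 - 3) × (7.9 - 7)/(5 - 7) × (7.9 - 9)/(5 - 9) = -0.522998
L_3(7.9) = (7.9 - 1)/(7 - 1) × (7.9 - 3)/(7 - 3) × (7.9 - 5)/(7 - 5) × (7.9 - 9)/(7 - 9) = 1.123478
L_4(7.9) = (7.9 - 1)/(9 - 1) × (7.9 - 3)/(9 - 3) × (7.9 - 5)/(9 - 5) × (7.9 - 7)/(9 - 7) = 0.229802

P(7.9) = 11×L_0(7.9) + (-1)×L_1(7.9) + (-3)×L_2(7.9) + 10×L_3(7.9) + (-7)×L_4(7.9)
P(7.9) = 10.585820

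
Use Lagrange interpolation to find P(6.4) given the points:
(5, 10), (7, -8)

Lagrange interpolation formula:
P(x) = Σ yᵢ × Lᵢ(x)
where Lᵢ(x) = Π_{j≠i} (x - xⱼ)/(xᵢ - xⱼ)

L_0(6.4) = (6.4 - 7)/(5 - 7) = 0.300000
L_1(6.4) = (6.4 - 5)/(7 - 5) = 0.700000

P(6.4) = 10×L_0(6.4) + (-8)×L_1(6.4)
P(6.4) = -2.600000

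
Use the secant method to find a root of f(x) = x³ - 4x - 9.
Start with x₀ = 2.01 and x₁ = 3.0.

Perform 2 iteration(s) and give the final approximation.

f(x) = x³ - 4x - 9
x₀ = 2.01, x₁ = 3.0

Secant formula: x_{n+1} = x_n - f(x_n)(x_n - x_{n-1})/(f(x_n) - f(x_{n-1}))

Iteration 1:
  f(2.010000) = -8.919399
  f(3.000000) = 6.000000
  x_2 = 3.000000 - 6.000000×(3.000000 - 2.010000)/(6.000000 - (-8.919399))
       = 2.601861
Iteration 2:
  f(3.000000) = 6.000000
  f(2.601861) = -1.793682
  x_3 = 2.601861 - (-1.793682)×(2.601861 - 3.000000)/(-1.793682 - 6.000000)
       = 2.693491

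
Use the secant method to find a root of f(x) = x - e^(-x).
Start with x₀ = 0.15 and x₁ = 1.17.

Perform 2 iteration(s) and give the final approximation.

f(x) = x - e^(-x)
x₀ = 0.15, x₁ = 1.17

Secant formula: x_{n+1} = x_n - f(x_n)(x_n - x_{n-1})/(f(x_n) - f(x_{n-1}))

Iteration 1:
  f(0.150000) = -0.710708
  f(1.170000) = 0.859633
  x_2 = 1.170000 - 0.859633×(1.170000 - 0.150000)/(0.859633 - (-0.710708))
       = 0.611634
Iteration 2:
  f(1.170000) = 0.859633
  f(0.611634) = 0.069170
  x_3 = 0.611634 - 0.069170×(0.611634 - 1.170000)/(0.069170 - 0.859633)
       = 0.562774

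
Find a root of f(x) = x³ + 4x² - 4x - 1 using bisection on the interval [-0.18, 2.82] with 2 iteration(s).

f(x) = x³ + 4x² - 4x - 1
Initial interval: [-0.18, 2.82]

Iteration 1:
  c_1 = (-0.180000 + 2.820000)/2 = 1.320000
  f(c_1) = f(1.320000) = 2.989568
  f(a) × f(c) < 0, new interval: [-0.180000, 1.320000]
Iteration 2:
  c_2 = (-0.180000 + 1.320000)/2 = 0.570000
  f(c_2) = f(0.570000) = -1.795207
  f(a) × f(c) ≥ 0, new interval: [0.570000, 1.320000]

After 2 iteration(s), the approximation is c_2 = 0.570000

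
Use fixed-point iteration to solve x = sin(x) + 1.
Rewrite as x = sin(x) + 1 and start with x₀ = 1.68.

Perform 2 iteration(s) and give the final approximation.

Equation: x = sin(x) + 1
Fixed-point form: x = sin(x) + 1
x₀ = 1.68

x_1 = g(1.680000) = 1.994043
x_2 = g(1.994043) = 1.911760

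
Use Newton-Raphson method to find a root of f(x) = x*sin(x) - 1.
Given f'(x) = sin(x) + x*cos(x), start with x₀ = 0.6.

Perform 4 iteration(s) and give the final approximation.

f(x) = x*sin(x) - 1
f'(x) = sin(x) + x*cos(x)
x₀ = 0.6

Newton-Raphson formula: x_{n+1} = x_n - f(x_n)/f'(x_n)

Iteration 1:
  f(0.600000) = -0.661215
  f'(0.600000) = 1.059844
  x_1 = 0.600000 - (-0.661215)/1.059844 = 1.223879
Iteration 2:
  f(1.223879) = 0.150967
  f'(1.223879) = 1.356545
  x_2 = 1.223879 - 0.150967/1.356545 = 1.112591
Iteration 3:
  f(1.112591) = -0.002175
  f'(1.112591) = 1.388990
  x_3 = 1.112591 - (-0.002175)/1.388990 = 1.114157
Iteration 4:
  f(1.114157) = 0.000000
  f'(1.114157) = 1.388809
  x_4 = 1.114157 - 0.000000/1.388809 = 1.114157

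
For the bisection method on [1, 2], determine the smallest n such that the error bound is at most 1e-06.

We need (b-a)/2^n ≤ 1e-06
(2 - 1)/2^n ≤ 1e-06
1/2^n ≤ 1e-06
2^n ≥ 1000000
n ≥ log₂(1000000) = 19.93
n ≥ 20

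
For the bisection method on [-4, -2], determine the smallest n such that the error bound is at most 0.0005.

We need (b-a)/2^n ≤ 0.0005
(-2 - (-4))/2^n ≤ 0.0005
2/2^n ≤ 0.0005
2^n ≥ 4000
n ≥ log₂(4000) = 11.97
n ≥ 12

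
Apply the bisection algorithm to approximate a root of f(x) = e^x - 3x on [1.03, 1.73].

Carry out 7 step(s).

f(x) = e^x - 3x
Initial interval: [1.03, 1.73]

Iteration 1:
  c_1 = (1.030000 + 1.730000)/2 = 1.380000
  f(c_1) = f(1.380000) = -0.165098
  f(a) × f(c) ≥ 0, new interval: [1.380000, 1.730000]
Iteration 2:
  c_2 = (1.380000 + 1.730000)/2 = 1.555000
  f(c_2) = f(1.555000) = 0.070087
  f(a) × f(c) < 0, new interval: [1.380000, 1.555000]
Iteration 3:
  c_3 = (1.380000 + 1.555000)/2 = 1.467500
  f(c_3) = f(1.467500) = -0.064124
  f(a) × f(c) ≥ 0, new interval: [1.467500, 1.555000]
Iteration 4:
  c_4 = (1.467500 + 1.555000)/2 = 1.511250
  f(c_4) = f(1.511250) = -0.001357
  f(a) × f(c) ≥ 0, new interval: [1.511250, 1.555000]
Iteration 5:
  c_5 = (1.511250 + 1.555000)/2 = 1.533125
  f(c_5) = f(1.533125) = 0.033256
  f(a) × f(c) < 0, new interval: [1.511250, 1.533125]
Iteration 6:
  c_6 = (1.511250 + 1.533125)/2 = 1.522188
  f(c_6) = f(1.522188) = 0.015675
  f(a) × f(c) < 0, new interval: [1.511250, 1.522188]
Iteration 7:
  c_7 = (1.511250 + 1.522188)/2 = 1.516719
  f(c_7) = f(1.516719) = 0.007091
  f(a) × f(c) < 0, new interval: [1.511250, 1.516719]

After 7 iteration(s), the approximation is c_7 = 1.516719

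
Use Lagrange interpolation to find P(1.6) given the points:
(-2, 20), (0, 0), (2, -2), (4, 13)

Lagrange interpolation formula:
P(x) = Σ yᵢ × Lᵢ(x)
where Lᵢ(x) = Π_{j≠i} (x - xⱼ)/(xᵢ - xⱼ)

L_0(1.6) = (1.6 - 0)/(-2 - 0) × (1.6 - 2)/(-2 - 2) × (1.6 - 4)/(-2 - 4) = -0.032000
L_1(1.6) = (1.6 - (-2))/(0 - (-2)) × (1.6 - 2)/(0 - 2) × (1.6 - 4)/(0 - 4) = 0.216000
L_2(1.6) = (1.6 - (-2))/(2 - (-2)) × (1.6 - 0)/(2 - 0) × (1.6 - 4)/(2 - 4) = 0.864000
L_3(1.6) = (1.6 - (-2))/(4 - (-2)) × (1.6 - 0)/(4 - 0) × (1.6 - 2)/(4 - 2) = -0.048000

P(1.6) = 20×L_0(1.6) + 0×L_1(1.6) + (-2)×L_2(1.6) + 13×L_3(1.6)
P(1.6) = -2.992000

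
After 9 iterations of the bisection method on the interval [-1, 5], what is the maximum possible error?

Bisection error bound: |error| ≤ (b-a)/2^n
|error| ≤ (5 - (-1))/2^9 = 6/2^9
|error| ≤ 0.0117187500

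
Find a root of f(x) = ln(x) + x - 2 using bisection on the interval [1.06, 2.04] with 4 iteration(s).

f(x) = ln(x) + x - 2
Initial interval: [1.06, 2.04]

Iteration 1:
  c_1 = (1.060000 + 2.040000)/2 = 1.550000
  f(c_1) = f(1.550000) = -0.011745
  f(a) × f(c) ≥ 0, new interval: [1.550000, 2.040000]
Iteration 2:
  c_2 = (1.550000 + 2.040000)/2 = 1.795000
  f(c_2) = f(1.795000) = 0.380005
  f(a) × f(c) < 0, new interval: [1.550000, 1.795000]
Iteration 3:
  c_3 = (1.550000 + 1.795000)/2 = 1.672500
  f(c_3) = f(1.672500) = 0.186820
  f(a) × f(c) < 0, new interval: [1.550000, 1.672500]
Iteration 4:
  c_4 = (1.550000 + 1.672500)/2 = 1.611250
  f(c_4) = f(1.611250) = 0.088260
  f(a) × f(c) < 0, new interval: [1.550000, 1.611250]

After 4 iteration(s), the approximation is c_4 = 1.611250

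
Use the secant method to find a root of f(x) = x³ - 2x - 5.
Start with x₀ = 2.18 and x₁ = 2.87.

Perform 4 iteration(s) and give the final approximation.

f(x) = x³ - 2x - 5
x₀ = 2.18, x₁ = 2.87

Secant formula: x_{n+1} = x_n - f(x_n)(x_n - x_{n-1})/(f(x_n) - f(x_{n-1}))

Iteration 1:
  f(2.180000) = 1.000232
  f(2.870000) = 12.899903
  x_2 = 2.870000 - 12.899903×(2.870000 - 2.180000)/(12.899903 - 1.000232)
       = 2.122002
Iteration 2:
  f(2.870000) = 12.899903
  f(2.122002) = 0.311140
  x_3 = 2.122002 - 0.311140×(2.122002 - 2.870000)/(0.311140 - 12.899903)
       = 2.103514
Iteration 3:
  f(2.122002) = 0.311140
  f(2.103514) = 0.100545
  x_4 = 2.103514 - 0.100545×(2.103514 - 2.122002)/(0.100545 - 0.311140)
       = 2.094688
Iteration 4:
  f(2.103514) = 0.100545
  f(2.094688) = 0.001524
  x_5 = 2.094688 - 0.001524×(2.094688 - 2.103514)/(0.001524 - 0.100545)
       = 2.094552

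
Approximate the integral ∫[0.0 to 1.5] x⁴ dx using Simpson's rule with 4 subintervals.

f(x) = x⁴
a = 0.0, b = 1.5, n = 4
h = (b - a)/n = 0.375000

Simpson's rule: (h/3)[f(x₀) + 4f(x₁) + 2f(x₂) + ... + f(xₙ)]

x_0 = 0.0000, f(x_0) = 0.000000, coefficient = 1
x_1 = 0.3750, f(x_1) = 0.019775, coefficient = 4
x_2 = 0.7500, f(x_2) = 0.316406, coefficient = 2
x_3 = 1.1250, f(x_3) = 1.601807, coefficient = 4
x_4 = 1.5000, f(x_4) = 5.062500, coefficient = 1

I ≈ (0.375000/3) × 12.181641 = 1.522705
Exact value: 1.518750
Error: 0.003955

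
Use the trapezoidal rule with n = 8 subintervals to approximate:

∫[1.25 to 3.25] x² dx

f(x) = x²
a = 1.25, b = 3.25, n = 8
h = (b - a)/n = 0.250000

Trapezoidal rule: (h/2)[f(x₀) + 2f(x₁) + 2f(x₂) + ... + f(xₙ)]

x_0 = 1.2500, f(x_0) = 1.562500, coefficient = 1
x_1 = 1.5000, f(x_1) = 2.250000, coefficient = 2
x_2 = 1.7500, f(x_2) = 3.062500, coefficient = 2
x_3 = 2.0000, f(x_3) = 4.000000, coefficient = 2
x_4 = 2.2500, f(x_4) = 5.062500, coefficient = 2
x_5 = 2.5000, f(x_5) = 6.250000, coefficient = 2
x_6 = 2.7500, f(x_6) = 7.562500, coefficient = 2
x_7 = 3.0000, f(x_7) = 9.000000, coefficient = 2
x_8 = 3.2500, f(x_8) = 10.562500, coefficient = 1

I ≈ (0.250000/2) × 86.500000 = 10.812500
Exact value: 10.791667
Error: 0.020833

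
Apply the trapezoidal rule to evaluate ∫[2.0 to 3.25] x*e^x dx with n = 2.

f(x) = x*e^x
a = 2.0, b = 3.25, n = 2
h = (b - a)/n = 0.625000

Trapezoidal rule: (h/2)[f(x₀) + 2f(x₁) + 2f(x₂) + ... + f(xₙ)]

x_0 = 2.0000, f(x_0) = 14.778112, coefficient = 1
x_1 = 2.6250, f(x_1) = 36.237007, coefficient = 2
x_2 = 3.2500, f(x_2) = 83.818605, coefficient = 1

I ≈ (0.625000/2) × 171.070731 = 53.459604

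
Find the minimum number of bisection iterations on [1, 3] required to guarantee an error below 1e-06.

We need (b-a)/2^n ≤ 1e-06
(3 - 1)/2^n ≤ 1e-06
2/2^n ≤ 1e-06
2^n ≥ 2000000
n ≥ log₂(2000000) = 20.93
n ≥ 21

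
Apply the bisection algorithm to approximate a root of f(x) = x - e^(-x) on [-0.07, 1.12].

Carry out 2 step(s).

f(x) = x - e^(-x)
Initial interval: [-0.07, 1.12]

Iteration 1:
  c_1 = (-0.070000 + 1.120000)/2 = 0.525000
  f(c_1) = f(0.525000) = -0.066555
  f(a) × f(c) ≥ 0, new interval: [0.525000, 1.120000]
Iteration 2:
  c_2 = (0.525000 + 1.120000)/2 = 0.822500
  f(c_2) = f(0.822500) = 0.383168
  f(a) × f(c) < 0, new interval: [0.525000, 0.822500]

After 2 iteration(s), the approximation is c_2 = 0.822500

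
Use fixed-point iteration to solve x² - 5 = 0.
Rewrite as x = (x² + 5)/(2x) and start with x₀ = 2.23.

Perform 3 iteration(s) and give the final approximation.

Equation: x² - 5 = 0
Fixed-point form: x = (x² + 5)/(2x)
x₀ = 2.23

x_1 = g(2.230000) = 2.236076
x_2 = g(2.236076) = 2.236068
x_3 = g(2.236068) = 2.236068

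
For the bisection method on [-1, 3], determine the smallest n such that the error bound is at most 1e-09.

We need (b-a)/2^n ≤ 1e-09
(3 - (-1))/2^n ≤ 1e-09
4/2^n ≤ 1e-09
2^n ≥ 4000000000
n ≥ log₂(4000000000) = 31.90
n ≥ 32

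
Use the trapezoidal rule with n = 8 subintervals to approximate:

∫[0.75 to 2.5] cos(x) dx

f(x) = cos(x)
a = 0.75, b = 2.5, n = 8
h = (b - a)/n = 0.218750

Trapezoidal rule: (h/2)[f(x₀) + 2f(x₁) + 2f(x₂) + ... + f(xₙ)]

x_0 = 0.7500, f(x_0) = 0.731689, coefficient = 1
x_1 = 0.9688, f(x_1) = 0.566330, coefficient = 2
x_2 = 1.1875, f(x_2) = 0.373980, coefficient = 2
x_3 = 1.4062, f(x_3) = 0.163805, coefficient = 2
x_4 = 1.6250, f(x_4) = -0.054177, coefficient = 2
x_5 = 1.8438, f(x_5) = -0.269577, coefficient = 2
x_6 = 2.0625, f(x_6) = -0.472128, coefficient = 2
x_7 = 2.2812, f(x_7) = -0.652178, coefficient = 2
x_8 = 2.5000, f(x_8) = -0.801144, coefficient = 1

I ≈ (0.218750/2) × -0.757346 = -0.082835
Exact value: -0.083167
Error: 0.000332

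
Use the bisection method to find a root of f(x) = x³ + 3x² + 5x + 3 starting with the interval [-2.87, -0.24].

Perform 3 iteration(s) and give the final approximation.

f(x) = x³ + 3x² + 5x + 3
Initial interval: [-2.87, -0.24]

Iteration 1:
  c_1 = (-2.870000 + (-0.240000))/2 = -1.555000
  f(c_1) = f(-1.555000) = -1.280954
  f(a) × f(c) ≥ 0, new interval: [-1.555000, -0.240000]
Iteration 2:
  c_2 = (-1.555000 + (-0.240000))/2 = -0.897500
  f(c_2) = f(-0.897500) = 0.206077
  f(a) × f(c) < 0, new interval: [-1.555000, -0.897500]
Iteration 3:
  c_3 = (-1.555000 + (-0.897500))/2 = -1.226250
  f(c_3) = f(-1.226250) = -0.464082
  f(a) × f(c) ≥ 0, new interval: [-1.226250, -0.897500]

After 3 iteration(s), the approximation is c_3 = -1.226250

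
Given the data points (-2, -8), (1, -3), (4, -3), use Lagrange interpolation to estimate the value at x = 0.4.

Lagrange interpolation formula:
P(x) = Σ yᵢ × Lᵢ(x)
where Lᵢ(x) = Π_{j≠i} (x - xⱼ)/(xᵢ - xⱼ)

L_0(0.4) = (0.4 - 1)/(-2 - 1) × (0.4 - 4)/(-2 - 4) = 0.120000
L_1(0.4) = (0.4 - (-2))/(1 - (-2)) × (0.4 - 4)/(1 - 4) = 0.960000
L_2(0.4) = (0.4 - (-2))/(4 - (-2)) × (0.4 - 1)/(4 - 1) = -0.080000

P(0.4) = (-8)×L_0(0.4) + (-3)×L_1(0.4) + (-3)×L_2(0.4)
P(0.4) = -3.600000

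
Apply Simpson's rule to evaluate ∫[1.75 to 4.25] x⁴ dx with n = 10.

f(x) = x⁴
a = 1.75, b = 4.25, n = 10
h = (b - a)/n = 0.250000

Simpson's rule: (h/3)[f(x₀) + 4f(x₁) + 2f(x₂) + ... + f(xₙ)]

x_0 = 1.7500, f(x_0) = 9.378906, coefficient = 1
x_1 = 2.0000, f(x_1) = 16.000000, coefficient = 4
x_2 = 2.2500, f(x_2) = 25.628906, coefficient = 2
x_3 = 2.5000, f(x_3) = 39.062500, coefficient = 4
x_4 = 2.7500, f(x_4) = 57.191406, coefficient = 2
x_5 = 3.0000, f(x_5) = 81.000000, coefficient = 4
x_6 = 3.2500, f(x_6) = 111.566406, coefficient = 2
x_7 = 3.5000, f(x_7) = 150.062500, coefficient = 4
x_8 = 3.7500, f(x_8) = 197.753906, coefficient = 2
x_9 = 4.0000, f(x_9) = 256.000000, coefficient = 4
x_10 = 4.2500, f(x_10) = 326.253906, coefficient = 1

I ≈ (0.250000/3) × 3288.414062 = 274.034505
Exact value: 274.033203
Error: 0.001302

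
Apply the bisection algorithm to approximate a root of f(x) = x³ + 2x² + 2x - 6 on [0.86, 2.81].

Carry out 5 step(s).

f(x) = x³ + 2x² + 2x - 6
Initial interval: [0.86, 2.81]

Iteration 1:
  c_1 = (0.860000 + 2.810000)/2 = 1.835000
  f(c_1) = f(1.835000) = 10.583308
  f(a) × f(c) < 0, new interval: [0.860000, 1.835000]
Iteration 2:
  c_2 = (0.860000 + 1.835000)/2 = 1.347500
  f(c_2) = f(1.347500) = 2.773244
  f(a) × f(c) < 0, new interval: [0.860000, 1.347500]
Iteration 3:
  c_3 = (0.860000 + 1.347500)/2 = 1.103750
  f(c_3) = f(1.103750) = -0.011313
  f(a) × f(c) ≥ 0, new interval: [1.103750, 1.347500]
Iteration 4:
  c_4 = (1.103750 + 1.347500)/2 = 1.225625
  f(c_4) = f(1.225625) = 1.296644
  f(a) × f(c) < 0, new interval: [1.103750, 1.225625]
Iteration 5:
  c_5 = (1.103750 + 1.225625)/2 = 1.164687
  f(c_5) = f(1.164687) = 0.622264
  f(a) × f(c) < 0, new interval: [1.103750, 1.164687]

After 5 iteration(s), the approximation is c_5 = 1.164687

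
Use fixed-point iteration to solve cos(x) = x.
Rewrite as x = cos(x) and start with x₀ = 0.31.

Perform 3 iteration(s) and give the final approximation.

Equation: cos(x) = x
Fixed-point form: x = cos(x)
x₀ = 0.31

x_1 = g(0.310000) = 0.952334
x_2 = g(0.952334) = 0.579783
x_3 = g(0.579783) = 0.836581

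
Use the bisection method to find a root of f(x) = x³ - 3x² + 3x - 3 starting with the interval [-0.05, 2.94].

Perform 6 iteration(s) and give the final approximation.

f(x) = x³ - 3x² + 3x - 3
Initial interval: [-0.05, 2.94]

Iteration 1:
  c_1 = (-0.050000 + 2.940000)/2 = 1.445000
  f(c_1) = f(1.445000) = -1.911879
  f(a) × f(c) ≥ 0, new interval: [1.445000, 2.940000]
Iteration 2:
  c_2 = (1.445000 + 2.940000)/2 = 2.192500
  f(c_2) = f(2.192500) = -0.304198
  f(a) × f(c) ≥ 0, new interval: [2.192500, 2.940000]
Iteration 3:
  c_3 = (2.192500 + 2.940000)/2 = 2.566250
  f(c_3) = f(2.566250) = 1.842229
  f(a) × f(c) < 0, new interval: [2.192500, 2.566250]
Iteration 4:
  c_4 = (2.192500 + 2.566250)/2 = 2.379375
  f(c_4) = f(2.379375) = 0.624503
  f(a) × f(c) < 0, new interval: [2.192500, 2.379375]
Iteration 5:
  c_5 = (2.192500 + 2.379375)/2 = 2.285938
  f(c_5) = f(2.285938) = 0.126472
  f(a) × f(c) < 0, new interval: [2.192500, 2.285938]
Iteration 6:
  c_6 = (2.192500 + 2.285938)/2 = 2.239219
  f(c_6) = f(2.239219) = -0.096977
  f(a) × f(c) ≥ 0, new interval: [2.239219, 2.285938]

After 6 iteration(s), the approximation is c_6 = 2.239219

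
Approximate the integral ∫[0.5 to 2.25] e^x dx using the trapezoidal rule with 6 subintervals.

f(x) = e^x
a = 0.5, b = 2.25, n = 6
h = (b - a)/n = 0.291667

Trapezoidal rule: (h/2)[f(x₀) + 2f(x₁) + 2f(x₂) + ... + f(xₙ)]

x_0 = 0.5000, f(x_0) = 1.648721, coefficient = 1
x_1 = 0.7917, f(x_1) = 2.207072, coefficient = 2
x_2 = 1.0833, f(x_2) = 2.954512, coefficient = 2
x_3 = 1.3750, f(x_3) = 3.955077, coefficient = 2
x_4 = 1.6667, f(x_4) = 5.294490, coefficient = 2
x_5 = 1.9583, f(x_5) = 7.087505, coefficient = 2
x_6 = 2.2500, f(x_6) = 9.487736, coefficient = 1

I ≈ (0.291667/2) × 54.133767 = 7.894508
Exact value: 7.839015
Error: 0.055493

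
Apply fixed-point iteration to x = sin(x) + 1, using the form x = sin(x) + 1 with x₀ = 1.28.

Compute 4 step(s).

Equation: x = sin(x) + 1
Fixed-point form: x = sin(x) + 1
x₀ = 1.28

x_1 = g(1.280000) = 1.958016
x_2 = g(1.958016) = 1.925963
x_3 = g(1.925963) = 1.937589
x_4 = g(1.937589) = 1.933482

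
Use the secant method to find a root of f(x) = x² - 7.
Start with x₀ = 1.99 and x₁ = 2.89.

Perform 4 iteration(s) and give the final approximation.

f(x) = x² - 7
x₀ = 1.99, x₁ = 2.89

Secant formula: x_{n+1} = x_n - f(x_n)(x_n - x_{n-1})/(f(x_n) - f(x_{n-1}))

Iteration 1:
  f(1.990000) = -3.039900
  f(2.890000) = 1.352100
  x_2 = 2.890000 - 1.352100×(2.890000 - 1.990000)/(1.352100 - (-3.039900))
       = 2.612930
Iteration 2:
  f(2.890000) = 1.352100
  f(2.612930) = -0.172595
  x_3 = 2.612930 - (-0.172595)×(2.612930 - 2.890000)/(-0.172595 - 1.352100)
       = 2.644295
Iteration 3:
  f(2.612930) = -0.172595
  f(2.644295) = -0.007706
  x_4 = 2.644295 - (-0.007706)×(2.644295 - 2.612930)/(-0.007706 - (-0.172595))
       = 2.645760
Iteration 4:
  f(2.644295) = -0.007706
  f(2.645760) = 0.000048
  x_5 = 2.645760 - 0.000048×(2.645760 - 2.644295)/(0.000048 - (-0.007706))
       = 2.645751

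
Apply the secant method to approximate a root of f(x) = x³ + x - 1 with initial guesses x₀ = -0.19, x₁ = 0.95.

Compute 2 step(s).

f(x) = x³ + x - 1
x₀ = -0.19, x₁ = 0.95

Secant formula: x_{n+1} = x_n - f(x_n)(x_n - x_{n-1})/(f(x_n) - f(x_{n-1}))

Iteration 1:
  f(-0.190000) = -1.196859
  f(0.950000) = 0.807375
  x_2 = 0.950000 - 0.807375×(0.950000 - (-0.190000))/(0.807375 - (-1.196859))
       = 0.490768
Iteration 2:
  f(0.950000) = 0.807375
  f(0.490768) = -0.391028
  x_3 = 0.490768 - (-0.391028)×(0.490768 - 0.950000)/(-0.391028 - 0.807375)
       = 0.640612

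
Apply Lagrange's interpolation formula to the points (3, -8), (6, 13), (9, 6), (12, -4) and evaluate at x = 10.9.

Lagrange interpolation formula:
P(x) = Σ yᵢ × Lᵢ(x)
where Lᵢ(x) = Π_{j≠i} (x - xⱼ)/(xᵢ - xⱼ)

L_0(10.9) = (10.9 - 6)/(3 - 6) × (10.9 - 9)/(3 - 9) × (10.9 - 12)/(3 - 12) = 0.063216
L_1(10.9) = (10.9 - 3)/(6 - 3) × (10.9 - 9)/(6 - 9) × (10.9 - 12)/(6 - 12) = -0.305759
L_2(10.9) = (10.9 - 3)/(9 - 3) × (10.9 - 6)/(9 - 6) × (10.9 - 12)/(9 - 12) = 0.788537
L_3(10.9) = (10.9 - 3)/(12 - 3) × (10.9 - 6)/(12 - 6) × (10.9 - 9)/(12 - 9) = 0.454006

P(10.9) = (-8)×L_0(10.9) + 13×L_1(10.9) + 6×L_2(10.9) + (-4)×L_3(10.9)
P(10.9) = -1.565401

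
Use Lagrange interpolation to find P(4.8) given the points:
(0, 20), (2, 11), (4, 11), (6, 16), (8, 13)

Lagrange interpolation formula:
P(x) = Σ yᵢ × Lᵢ(x)
where Lᵢ(x) = Π_{j≠i} (x - xⱼ)/(xᵢ - xⱼ)

L_0(4.8) = (4.8 - 2)/(0 - 2) × (4.8 - 4)/(0 - 4) × (4.8 - 6)/(0 - 6) × (4.8 - 8)/(0 - 8) = 0.022400
L_1(4.8) = (4.8 - 0)/(2 - 0) × (4.8 - 4)/(2 - 4) × (4.8 - 6)/(2 - 6) × (4.8 - 8)/(2 - 8) = -0.153600
L_2(4.8) = (4.8 - 0)/(4 - 0) × (4.8 - 2)/(4 - 2) × (4.8 - 6)/(4 - 6) × (4.8 - 8)/(4 - 8) = 0.806400
L_3(4.8) = (4.8 - 0)/(6 - 0) × (4.8 - 2)/(6 - 2) × (4.8 - 4)/(6 - 4) × (4.8 - 8)/(6 - 8) = 0.358400
L_4(4.8) = (4.8 - 0)/(8 - 0) × (4.8 - 2)/(8 - 2) × (4.8 - 4)/(8 - 4) × (4.8 - 6)/(8 - 6) = -0.033600

P(4.8) = 20×L_0(4.8) + 11×L_1(4.8) + 11×L_2(4.8) + 16×L_3(4.8) + 13×L_4(4.8)
P(4.8) = 12.926400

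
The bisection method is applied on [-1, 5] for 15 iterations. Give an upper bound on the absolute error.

Bisection error bound: |error| ≤ (b-a)/2^n
|error| ≤ (5 - (-1))/2^15 = 6/2^15
|error| ≤ 0.0001831055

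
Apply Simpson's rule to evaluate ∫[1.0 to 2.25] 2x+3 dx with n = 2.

f(x) = 2x+3
a = 1.0, b = 2.25, n = 2
h = (b - a)/n = 0.625000

Simpson's rule: (h/3)[f(x₀) + 4f(x₁) + 2f(x₂) + ... + f(xₙ)]

x_0 = 1.0000, f(x_0) = 5.000000, coefficient = 1
x_1 = 1.6250, f(x_1) = 6.250000, coefficient = 4
x_2 = 2.2500, f(x_2) = 7.500000, coefficient = 1

I ≈ (0.625000/3) × 37.500000 = 7.812500
Exact value: 7.812500
Error: 0.000000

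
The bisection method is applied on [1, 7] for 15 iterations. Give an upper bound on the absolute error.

Bisection error bound: |error| ≤ (b-a)/2^n
|error| ≤ (7 - 1)/2^15 = 6/2^15
|error| ≤ 0.0001831055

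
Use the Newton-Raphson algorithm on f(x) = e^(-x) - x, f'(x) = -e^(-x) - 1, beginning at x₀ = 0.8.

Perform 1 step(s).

f(x) = e^(-x) - x
f'(x) = -e^(-x) - 1
x₀ = 0.8

Newton-Raphson formula: x_{n+1} = x_n - f(x_n)/f'(x_n)

Iteration 1:
  f(0.800000) = -0.350671
  f'(0.800000) = -1.449329
  x_1 = 0.800000 - (-0.350671)/(-1.449329) = 0.558046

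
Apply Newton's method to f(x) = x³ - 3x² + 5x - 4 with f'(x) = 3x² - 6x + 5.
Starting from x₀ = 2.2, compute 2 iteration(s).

f(x) = x³ - 3x² + 5x - 4
f'(x) = 3x² - 6x + 5
x₀ = 2.2

Newton-Raphson formula: x_{n+1} = x_n - f(x_n)/f'(x_n)

Iteration 1:
  f(2.200000) = 3.128000
  f'(2.200000) = 6.320000
  x_1 = 2.200000 - 3.128000/6.320000 = 1.705063
Iteration 2:
  f(1.705063) = 0.760624
  f'(1.705063) = 3.491343
  x_2 = 1.705063 - 0.760624/3.491343 = 1.487203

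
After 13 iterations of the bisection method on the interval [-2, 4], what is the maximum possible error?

Bisection error bound: |error| ≤ (b-a)/2^n
|error| ≤ (4 - (-2))/2^13 = 6/2^13
|error| ≤ 0.0007324219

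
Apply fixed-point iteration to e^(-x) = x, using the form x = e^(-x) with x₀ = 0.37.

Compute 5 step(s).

Equation: e^(-x) = x
Fixed-point form: x = e^(-x)
x₀ = 0.37

x_1 = g(0.370000) = 0.690734
x_2 = g(0.690734) = 0.501208
x_3 = g(0.501208) = 0.605798
x_4 = g(0.605798) = 0.545639
x_5 = g(0.545639) = 0.579472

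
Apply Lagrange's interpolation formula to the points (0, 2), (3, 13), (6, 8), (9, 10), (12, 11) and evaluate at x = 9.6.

Lagrange interpolation formula:
P(x) = Σ yᵢ × Lᵢ(x)
where Lᵢ(x) = Π_{j≠i} (x - xⱼ)/(xᵢ - xⱼ)

L_0(9.6) = (9.6 - 3)/(0 - 3) × (9.6 - 6)/(0 - 6) × (9.6 - 9)/(0 - 9) × (9.6 - 12)/(0 - 12) = -0.017600
L_1(9.6) = (9.6 - 0)/(3 - 0) × (9.6 - 6)/(3 - 6) × (9.6 - 9)/(3 - 9) × (9.6 - 12)/(3 - 12) = 0.102400
L_2(9.6) = (9.6 - 0)/(6 - 0) × (9.6 - 3)/(6 - 3) × (9.6 - 9)/(6 - 9) × (9.6 - 12)/(6 - 12) = -0.281600
L_3(9.6) = (9.6 - 0)/(9 - 0) × (9.6 - 3)/(9 - 3) × (9.6 - 6)/(9 - 6) × (9.6 - 12)/(9 - 12) = 1.126400
L_4(9.6) = (9.6 - 0)/(12 - 0) × (9.6 - 3)/(12 - 3) × (9.6 - 6)/(12 - 6) × (9.6 - 9)/(12 - 9) = 0.070400

P(9.6) = 2×L_0(9.6) + 13×L_1(9.6) + 8×L_2(9.6) + 10×L_3(9.6) + 11×L_4(9.6)
P(9.6) = 11.081600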